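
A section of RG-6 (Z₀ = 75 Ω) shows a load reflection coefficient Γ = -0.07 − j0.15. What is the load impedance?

Z_L ≈ 62.5 − j19.3 Ω

Z_L = Z_0·(1 + Γ)/(1 − Γ) = 75·(0.93 − j0.15)/(1.07 + j0.15)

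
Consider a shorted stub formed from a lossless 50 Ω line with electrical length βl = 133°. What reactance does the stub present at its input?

X_in ≈ -53.6 Ω (capacitive)

tan(βl) = -1.07
For a shorted stub, Z_in = jZ_0·tan(βl)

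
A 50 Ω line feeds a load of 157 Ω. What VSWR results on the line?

VSWR ≈ 3.14

For a purely resistive load, VSWR = R_L/Z_0 or Z_0/R_L (whichever > 1) = 157/50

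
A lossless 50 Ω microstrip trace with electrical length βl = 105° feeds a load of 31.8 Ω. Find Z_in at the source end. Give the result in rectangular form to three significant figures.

Z_in ≈ 71.6 − j16.8 Ω

tan(βl) = tan(105°) = -3.73
Z_in = Z_0·(Z_L + jZ_0·tanβl)/(Z_0 + jZ_L·tanβl)
     = 50·(31.8 − j187)/(50 − j119)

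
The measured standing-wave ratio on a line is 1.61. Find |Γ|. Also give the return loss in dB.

|Γ| = (S − 1)/(S + 1) = (1.61 − 1)/(1.61 + 1) = 0.61/2.61
RL = −20·log₁₀|Γ| = −20·log₁₀(0.234)

|Γ| ≈ 0.234; return loss ≈ 12.6 dB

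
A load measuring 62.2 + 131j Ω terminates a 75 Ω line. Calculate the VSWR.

VSWR ≈ 5.53

Γ = (Z_L − Z_0)/(Z_L + Z_0) = (-12.8 + j131)/(137.2 + j131)
|Γ| = 132/190 = 0.694
VSWR = (1 + |Γ|)/(1 − |Γ|) = 1.69/0.306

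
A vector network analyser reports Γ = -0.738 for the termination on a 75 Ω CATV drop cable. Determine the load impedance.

Z_L = Z_0·(1 + Γ)/(1 − Γ) = 75·(0.262)/(1.74)

Z_L ≈ 11.3 Ω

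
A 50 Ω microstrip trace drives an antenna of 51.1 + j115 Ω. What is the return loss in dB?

Γ = (1.1 + j115)/(101.1 + j115), |Γ| = 0.751
RL = −20·log₁₀|Γ| = −20·log₁₀(0.751)

RL ≈ 2.49 dB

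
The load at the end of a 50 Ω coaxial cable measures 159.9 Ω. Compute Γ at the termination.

Γ = (Z_L − Z_0)/(Z_L + Z_0) = (159.9 − 50)/(159.9 + 50) = 109.9/209.9

Γ = 0.524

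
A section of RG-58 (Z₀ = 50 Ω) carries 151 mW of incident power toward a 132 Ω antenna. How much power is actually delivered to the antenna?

Γ = (132 − 50)/(132 + 50) = 0.451
|Γ|² = 0.203
P_refl = |Γ|²·P_inc = 30.7 mW, P_del = (1 − |Γ|²)·P_inc = 120 mW

P_delivered ≈ 120 mW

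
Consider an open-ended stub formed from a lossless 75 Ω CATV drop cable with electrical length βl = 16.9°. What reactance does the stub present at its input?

X_in ≈ -247 Ω (capacitive)

tan(βl) = 0.304
For an open-ended stub, Z_in = −jZ_0·cot(βl) = −jZ_0/tan(βl)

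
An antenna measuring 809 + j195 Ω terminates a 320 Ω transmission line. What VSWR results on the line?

VSWR ≈ 2.7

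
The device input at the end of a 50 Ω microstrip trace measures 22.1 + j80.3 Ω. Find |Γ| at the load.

|Γ| ≈ 0.788

Γ = (Z_L − Z_0)/(Z_L + Z_0) = (-27.9 + j80.3)/(72.1 + j80.3)
|Γ| = 85/108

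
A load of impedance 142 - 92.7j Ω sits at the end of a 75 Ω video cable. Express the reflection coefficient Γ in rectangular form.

Γ ≈ 0.415 − j0.25

Γ = (Z_L − Z_0)/(Z_L + Z_0) = (67 − j92.7)/(217 − j92.7)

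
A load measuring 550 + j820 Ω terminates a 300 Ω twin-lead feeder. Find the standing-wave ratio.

Γ = (Z_L − Z_0)/(Z_L + Z_0) = (250 + j820)/(850 + j820)
|Γ| = 857/1180 = 0.726
VSWR = (1 + |Γ|)/(1 − |Γ|) = 1.73/0.274

VSWR ≈ 6.3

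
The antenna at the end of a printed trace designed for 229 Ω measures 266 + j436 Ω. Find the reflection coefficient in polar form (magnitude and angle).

Γ ≈ 0.663 ∠ 43.8°

Γ = (Z_L − Z_0)/(Z_L + Z_0) = (37 + j436)/(495 + j436)
|Γ| = 438/660 = 0.663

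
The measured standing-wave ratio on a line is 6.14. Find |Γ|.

|Γ| ≈ 0.72

|Γ| = (S − 1)/(S + 1) = (6.14 − 1)/(6.14 + 1) = 5.14/7.14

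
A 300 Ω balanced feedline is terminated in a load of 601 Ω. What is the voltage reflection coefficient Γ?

Γ = (Z_L − Z_0)/(Z_L + Z_0) = (601 − 300)/(601 + 300) = 301/901

Γ = 0.334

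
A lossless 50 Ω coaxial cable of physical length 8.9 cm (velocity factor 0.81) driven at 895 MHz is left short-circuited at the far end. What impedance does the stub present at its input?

λ = v/f = 0.81·c / 895 MHz = 0.272 m
βl = 2π·l/λ = 2π × 0.328 = 118°
tan(βl) = -1.88
For a short-circuited stub, Z_in = jZ_0·tan(βl)

Z_in ≈ −j94 Ω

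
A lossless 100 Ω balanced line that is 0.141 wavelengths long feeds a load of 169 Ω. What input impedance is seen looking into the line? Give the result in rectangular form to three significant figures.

βl = 2π × 0.141 = 50.8°
tan(βl) = tan(50.8°) = 1.22
Z_in = Z_0·(Z_L + jZ_0·tanβl)/(Z_0 + jZ_L·tanβl)
     = 100·(169 + j122)/(100 + j207)

Z_in ≈ 80 − j43 Ω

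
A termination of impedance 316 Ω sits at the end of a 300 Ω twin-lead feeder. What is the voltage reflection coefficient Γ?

Γ = 0.026

Γ = (Z_L − Z_0)/(Z_L + Z_0) = (316 − 300)/(316 + 300) = 16/616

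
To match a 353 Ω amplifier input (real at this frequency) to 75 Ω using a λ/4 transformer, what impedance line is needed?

Z_qwt ≈ 163 Ω

Z_qwt = √(Z_0·R_L) = √(75 × 353) = √26480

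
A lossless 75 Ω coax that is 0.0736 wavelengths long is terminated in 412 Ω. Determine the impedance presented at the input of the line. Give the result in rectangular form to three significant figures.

Z_in ≈ 60.5 − j128 Ω

βl = 2π × 0.0736 = 26.5°
tan(βl) = tan(26.5°) = 0.498
Z_in = Z_0·(Z_L + jZ_0·tanβl)/(Z_0 + jZ_L·tanβl)
     = 75·(412 + j37.4)/(75 + j205)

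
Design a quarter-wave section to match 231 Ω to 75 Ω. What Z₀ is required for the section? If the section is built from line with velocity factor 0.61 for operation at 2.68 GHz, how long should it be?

Z_qwt = √(Z_0·R_L) = √(75 × 231) = √17320
λ = 0.61·c/f = 0.0683 m, so l = λ/4 = 0.0171 m

Z_qwt ≈ 132 Ω; length ≈ 1.71 cm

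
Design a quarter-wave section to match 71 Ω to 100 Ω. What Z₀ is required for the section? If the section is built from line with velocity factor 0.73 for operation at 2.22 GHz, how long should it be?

Z_qwt ≈ 84.3 Ω; length ≈ 2.47 cm

Z_qwt = √(Z_0·R_L) = √(100 × 71) = √7100
λ = 0.73·c/f = 0.0986 m, so l = λ/4 = 0.0247 m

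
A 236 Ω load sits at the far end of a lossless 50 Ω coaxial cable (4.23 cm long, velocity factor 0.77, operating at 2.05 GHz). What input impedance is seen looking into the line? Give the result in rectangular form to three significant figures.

λ = v/f = 0.77·c / 2.05 GHz = 0.113 m
βl = 2π·l/λ = 2π × 0.375 = 135°
tan(βl) = tan(135°) = -0.995
Z_in = Z_0·(Z_L + jZ_0·tanβl)/(Z_0 + jZ_L·tanβl)
     = 50·(236 − j49.8)/(50 − j235)

Z_in ≈ 20.4 + j45.9 Ω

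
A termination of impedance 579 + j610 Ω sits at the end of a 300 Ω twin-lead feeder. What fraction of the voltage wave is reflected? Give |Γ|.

|Γ| ≈ 0.627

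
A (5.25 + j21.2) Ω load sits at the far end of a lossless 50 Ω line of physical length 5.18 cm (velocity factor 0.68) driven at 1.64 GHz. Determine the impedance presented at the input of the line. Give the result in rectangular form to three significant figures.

Z_in ≈ 4.51 − j6.01 Ω

λ = v/f = 0.68·c / 1.64 GHz = 0.124 m
βl = 2π·l/λ = 2π × 0.416 = 150°
tan(βl) = tan(150°) = -0.579
Z_in = Z_0·(Z_L + jZ_0·tanβl)/(Z_0 + jZ_L·tanβl)
     = 50·(5.25 − j7.77)/(62.3 − j3.04)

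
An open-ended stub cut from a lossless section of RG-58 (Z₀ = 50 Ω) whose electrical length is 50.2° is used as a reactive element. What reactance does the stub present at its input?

X_in ≈ -41.7 Ω (capacitive)

tan(βl) = 1.2
For an open-ended stub, Z_in = −jZ_0·cot(βl) = −jZ_0/tan(βl)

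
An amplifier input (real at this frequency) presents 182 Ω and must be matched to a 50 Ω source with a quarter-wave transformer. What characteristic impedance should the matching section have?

Z_qwt = √(Z_0·R_L) = √(50 × 182) = √9100

Z_qwt ≈ 95.4 Ω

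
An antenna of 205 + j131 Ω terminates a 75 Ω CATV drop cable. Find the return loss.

Γ = (130 + j131)/(280 + j131), |Γ| = 0.597
RL = −20·log₁₀|Γ| = −20·log₁₀(0.597)

RL ≈ 4.48 dB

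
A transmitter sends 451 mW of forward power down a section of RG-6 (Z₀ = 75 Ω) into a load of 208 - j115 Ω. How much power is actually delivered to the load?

P_delivered ≈ 302 mW

|Γ| = |(133 − j115)/(283 − j115)| = 0.576
|Γ|² = 0.331
P_refl = |Γ|²·P_inc = 149 mW, P_del = (1 − |Γ|²)·P_inc = 302 mW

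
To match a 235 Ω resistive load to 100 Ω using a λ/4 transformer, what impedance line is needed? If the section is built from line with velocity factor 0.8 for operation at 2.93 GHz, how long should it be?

Z_qwt = √(Z_0·R_L) = √(100 × 235) = √23500
λ = 0.8·c/f = 0.0819 m, so l = λ/4 = 0.0205 m

Z_qwt ≈ 153 Ω; length ≈ 2.05 cm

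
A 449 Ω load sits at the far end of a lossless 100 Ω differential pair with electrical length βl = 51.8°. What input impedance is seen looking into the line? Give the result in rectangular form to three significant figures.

Z_in ≈ 35 − j72.6 Ω

tan(βl) = tan(51.8°) = 1.27
Z_in = Z_0·(Z_L + jZ_0·tanβl)/(Z_0 + jZ_L·tanβl)
     = 100·(449 + j127)/(100 + j571)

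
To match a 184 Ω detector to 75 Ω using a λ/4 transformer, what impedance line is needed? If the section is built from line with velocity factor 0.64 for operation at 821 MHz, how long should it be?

Z_qwt ≈ 117 Ω; length ≈ 5.85 cm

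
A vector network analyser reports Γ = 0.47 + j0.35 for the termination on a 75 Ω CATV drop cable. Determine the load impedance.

Z_L = Z_0·(1 + Γ)/(1 − Γ) = 75·(1.47 + j0.35)/(0.53 − j0.35)

Z_L ≈ 122 + j130 Ω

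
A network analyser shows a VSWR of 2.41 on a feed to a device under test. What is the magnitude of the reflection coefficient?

|Γ| = (S − 1)/(S + 1) = (2.41 − 1)/(2.41 + 1) = 1.41/3.41

|Γ| ≈ 0.413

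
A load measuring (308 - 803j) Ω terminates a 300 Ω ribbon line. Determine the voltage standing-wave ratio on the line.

VSWR ≈ 8.87

Γ = (Z_L − Z_0)/(Z_L + Z_0) = (8 − j803)/(608 − j803)
|Γ| = 803/1010 = 0.797
VSWR = (1 + |Γ|)/(1 − |Γ|) = 1.8/0.203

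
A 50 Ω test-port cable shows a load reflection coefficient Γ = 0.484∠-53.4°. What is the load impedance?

Z_L ≈ 58.3 − j59.1 Ω

Z_L = Z_0·(1 + Γ)/(1 − Γ) = 50·(1.29 − j0.389)/(0.711 + j0.389)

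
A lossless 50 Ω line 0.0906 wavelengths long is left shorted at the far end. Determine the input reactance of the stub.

X_in ≈ 32 Ω (inductive)

βl = 2π × 0.0906 = 32.6°
tan(βl) = 0.64
For a shorted stub, Z_in = jZ_0·tan(βl)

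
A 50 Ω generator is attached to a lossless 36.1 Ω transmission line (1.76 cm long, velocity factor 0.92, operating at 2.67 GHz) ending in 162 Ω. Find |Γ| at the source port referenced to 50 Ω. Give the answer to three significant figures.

λ = v/f = 0.92·c / 2.67 GHz = 0.103 m
βl = 2π·l/λ = 2π × 0.17 = 61.3°
tan(βl) = 1.83
Z_in = Z_0·(Z_L + jZ_0·tanβl)/(Z_0 + jZ_L·tanβl) = 10.3 − j18.5 Ω
Γ_s = (Z_in − Z_s)/(Z_in + Z_s) = (-39.7 − j18.5)/(60.3 − j18.5), |Γ_s| = 0.694

|Γ| ≈ 0.694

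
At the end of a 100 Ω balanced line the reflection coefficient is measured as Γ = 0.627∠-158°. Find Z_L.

Z_L ≈ 23.7 − j18.4 Ω

Z_L = Z_0·(1 + Γ)/(1 − Γ) = 100·(0.419 − j0.235)/(1.58 + j0.235)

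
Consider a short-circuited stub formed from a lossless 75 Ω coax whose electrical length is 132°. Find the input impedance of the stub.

Z_in ≈ −j83.3 Ω

tan(βl) = -1.11
For a short-circuited stub, Z_in = jZ_0·tan(βl)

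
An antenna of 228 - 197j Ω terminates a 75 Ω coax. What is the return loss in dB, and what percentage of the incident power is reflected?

Γ = (153 − j197)/(303 − j197), |Γ| = 0.69
RL = −20·log₁₀(0.69) = 3.22 dB
P_refl/P_inc = |Γ|² = 0.476

RL ≈ 3.22 dB; 47.6% of incident power reflected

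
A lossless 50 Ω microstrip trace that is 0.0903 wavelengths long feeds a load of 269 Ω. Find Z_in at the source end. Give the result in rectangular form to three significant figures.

Z_in ≈ 29.7 − j69.8 Ω

βl = 2π × 0.0903 = 32.5°
tan(βl) = tan(32.5°) = 0.637
Z_in = Z_0·(Z_L + jZ_0·tanβl)/(Z_0 + jZ_L·tanβl)
     = 50·(269 + j31.9)/(50 + j171)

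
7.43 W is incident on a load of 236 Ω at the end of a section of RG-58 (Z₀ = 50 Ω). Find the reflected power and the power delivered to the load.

Γ = (236 − 50)/(236 + 50) = 0.65
|Γ|² = 0.423
P_refl = |Γ|²·P_inc = 3.14 W, P_del = (1 − |Γ|²)·P_inc = 4.29 W

P_reflected ≈ 3.14 W; P_delivered ≈ 4.29 W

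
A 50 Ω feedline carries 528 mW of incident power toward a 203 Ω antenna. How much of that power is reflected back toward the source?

P_reflected ≈ 193 mW

Γ = (203 − 50)/(203 + 50) = 0.605
|Γ|² = 0.366
P_refl = |Γ|²·P_inc = 193 mW, P_del = (1 − |Γ|²)·P_inc = 335 mW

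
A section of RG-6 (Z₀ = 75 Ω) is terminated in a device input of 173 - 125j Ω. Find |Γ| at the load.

|Γ| ≈ 0.572

Γ = (Z_L − Z_0)/(Z_L + Z_0) = (98 − j125)/(248 − j125)
|Γ| = 159/278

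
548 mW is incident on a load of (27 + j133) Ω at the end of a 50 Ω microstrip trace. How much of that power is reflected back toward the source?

P_reflected ≈ 423 mW

|Γ| = |(-23 + j133)/(77 + j133)| = 0.878
|Γ|² = 0.771
P_refl = |Γ|²·P_inc = 423 mW, P_del = (1 − |Γ|²)·P_inc = 125 mW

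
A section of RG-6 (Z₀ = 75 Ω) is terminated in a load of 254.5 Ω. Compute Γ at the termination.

Γ = 0.545

Γ = (Z_L − Z_0)/(Z_L + Z_0) = (254.5 − 75)/(254.5 + 75) = 179.5/329.5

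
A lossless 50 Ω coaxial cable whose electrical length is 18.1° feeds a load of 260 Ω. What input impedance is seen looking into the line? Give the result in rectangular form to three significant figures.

Z_in ≈ 74 − j109 Ω

tan(βl) = tan(18.1°) = 0.327
Z_in = Z_0·(Z_L + jZ_0·tanβl)/(Z_0 + jZ_L·tanβl)
     = 50·(260 + j16.3)/(50 + j85)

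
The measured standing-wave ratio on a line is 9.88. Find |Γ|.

|Γ| = (S − 1)/(S + 1) = (9.88 − 1)/(9.88 + 1) = 8.88/10.9

|Γ| ≈ 0.816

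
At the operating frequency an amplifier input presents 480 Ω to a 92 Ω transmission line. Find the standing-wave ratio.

VSWR ≈ 5.22

For a purely resistive load, VSWR = R_L/Z_0 or Z_0/R_L (whichever > 1) = 480/92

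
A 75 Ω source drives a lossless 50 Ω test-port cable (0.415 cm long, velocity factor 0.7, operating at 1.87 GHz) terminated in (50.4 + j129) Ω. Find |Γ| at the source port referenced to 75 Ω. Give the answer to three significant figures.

|Γ| ≈ 0.703

λ = v/f = 0.7·c / 1.87 GHz = 0.112 m
βl = 2π·l/λ = 2π × 0.037 = 13.3°
tan(βl) = 0.236
Z_in = Z_0·(Z_L + jZ_0·tanβl)/(Z_0 + jZ_L·tanβl) = 255 + j205 Ω
Γ_s = (Z_in − Z_s)/(Z_in + Z_s) = (180 + j205)/(330 + j205), |Γ_s| = 0.703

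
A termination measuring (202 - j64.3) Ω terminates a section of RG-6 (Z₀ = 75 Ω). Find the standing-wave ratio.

Γ = (Z_L − Z_0)/(Z_L + Z_0) = (127 − j64.3)/(277 − j64.3)
|Γ| = 142/284 = 0.501
VSWR = (1 + |Γ|)/(1 − |Γ|) = 1.5/0.499

VSWR ≈ 3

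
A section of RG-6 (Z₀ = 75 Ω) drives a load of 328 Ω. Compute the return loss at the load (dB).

Γ = (328 − 75)/(328 + 75) = 0.628
RL = −20·log₁₀|Γ| = −20·log₁₀(0.628)

RL ≈ 4.04 dB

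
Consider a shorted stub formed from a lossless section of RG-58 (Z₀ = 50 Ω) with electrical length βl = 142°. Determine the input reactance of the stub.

X_in ≈ -39.1 Ω (capacitive)

tan(βl) = -0.781
For a shorted stub, Z_in = jZ_0·tan(βl)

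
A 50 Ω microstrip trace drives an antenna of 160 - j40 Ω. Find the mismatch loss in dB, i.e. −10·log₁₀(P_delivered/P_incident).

Γ = (110 − j40)/(210 − j40), |Γ| = 0.548
|Γ|² = 0.3, so P_del/P_inc = 1 − |Γ|² = 0.7
ML = −10·log₁₀(1 − |Γ|²)

mismatch loss ≈ 1.55 dB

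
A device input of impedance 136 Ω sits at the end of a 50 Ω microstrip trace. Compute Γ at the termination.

Γ = (Z_L − Z_0)/(Z_L + Z_0) = (136 − 50)/(136 + 50) = 86/186

Γ = 0.462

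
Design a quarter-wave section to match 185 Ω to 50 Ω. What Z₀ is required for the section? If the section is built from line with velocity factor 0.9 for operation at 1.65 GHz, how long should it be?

Z_qwt ≈ 96.2 Ω; length ≈ 4.09 cm

Z_qwt = √(Z_0·R_L) = √(50 × 185) = √9250
λ = 0.9·c/f = 0.164 m, so l = λ/4 = 0.0409 m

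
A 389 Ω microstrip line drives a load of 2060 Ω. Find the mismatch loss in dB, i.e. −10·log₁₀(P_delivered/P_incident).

mismatch loss ≈ 2.72 dB

Γ = (2060 − 389)/(2060 + 389) = 0.682
|Γ|² = 0.466, so P_del/P_inc = 1 − |Γ|² = 0.534
ML = −10·log₁₀(1 − |Γ|²)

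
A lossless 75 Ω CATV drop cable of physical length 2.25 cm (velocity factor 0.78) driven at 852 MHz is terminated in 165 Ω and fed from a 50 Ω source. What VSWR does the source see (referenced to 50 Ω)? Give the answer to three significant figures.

λ = v/f = 0.78·c / 852 MHz = 0.275 m
βl = 2π·l/λ = 2π × 0.0819 = 29.5°
tan(βl) = 0.566
Z_in = Z_0·(Z_L + jZ_0·tanβl)/(Z_0 + jZ_L·tanβl) = 85.5 − j63.9 Ω
Γ_s = (Z_in − Z_s)/(Z_in + Z_s) = (35.5 − j63.9)/(135 − j63.9), |Γ_s| = 0.488
VSWR = (1 + |Γ_s|)/(1 − |Γ_s|)

VSWR ≈ 2.91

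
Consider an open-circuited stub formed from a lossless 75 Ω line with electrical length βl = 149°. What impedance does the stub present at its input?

tan(βl) = -0.601
For an open-circuited stub, Z_in = −jZ_0·cot(βl) = −jZ_0/tan(βl)

Z_in ≈ +j125 Ω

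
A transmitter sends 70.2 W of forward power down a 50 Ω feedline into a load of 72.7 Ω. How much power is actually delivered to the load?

Γ = (72.7 − 50)/(72.7 + 50) = 0.185
|Γ|² = 0.0342
P_refl = |Γ|²·P_inc = 2.4 W, P_del = (1 − |Γ|²)·P_inc = 67.8 W

P_delivered ≈ 67.8 W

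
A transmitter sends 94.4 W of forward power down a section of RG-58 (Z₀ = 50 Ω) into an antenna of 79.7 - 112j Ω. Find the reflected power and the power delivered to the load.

|Γ| = |(29.7 − j112)/(129.7 − j112)| = 0.676
|Γ|² = 0.457
P_refl = |Γ|²·P_inc = 43.2 W, P_del = (1 − |Γ|²)·P_inc = 51.2 W

P_reflected ≈ 43.2 W; P_delivered ≈ 51.2 W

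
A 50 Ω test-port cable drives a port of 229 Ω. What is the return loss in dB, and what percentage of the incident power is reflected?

Γ = (229 − 50)/(229 + 50) = 0.642
RL = −20·log₁₀(0.642) = 3.86 dB
P_refl/P_inc = |Γ|² = 0.412

RL ≈ 3.86 dB; 41.2% of incident power reflected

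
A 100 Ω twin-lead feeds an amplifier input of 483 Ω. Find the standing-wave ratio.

Γ = (483 − 100)/(483 + 100) = 0.657
VSWR = (1 + 0.657)/(1 − 0.657)

VSWR ≈ 4.83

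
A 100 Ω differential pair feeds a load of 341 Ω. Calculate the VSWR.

Γ = (341 − 100)/(341 + 100) = 0.546
VSWR = (1 + 0.546)/(1 − 0.546)

VSWR ≈ 3.41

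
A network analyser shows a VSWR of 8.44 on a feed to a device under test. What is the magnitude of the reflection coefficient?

|Γ| ≈ 0.788

|Γ| = (S − 1)/(S + 1) = (8.44 − 1)/(8.44 + 1) = 7.44/9.44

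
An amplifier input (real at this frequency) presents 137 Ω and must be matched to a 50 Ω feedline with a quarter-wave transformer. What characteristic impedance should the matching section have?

Z_qwt ≈ 82.8 Ω

Z_qwt = √(Z_0·R_L) = √(50 × 137) = √6850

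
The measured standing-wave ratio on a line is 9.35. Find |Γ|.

|Γ| = (S − 1)/(S + 1) = (9.35 − 1)/(9.35 + 1) = 8.35/10.3

|Γ| ≈ 0.807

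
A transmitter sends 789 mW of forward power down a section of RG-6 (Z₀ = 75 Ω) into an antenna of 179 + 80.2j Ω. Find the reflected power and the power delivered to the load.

|Γ| = |(104 + j80.2)/(254 + j80.2)| = 0.493
|Γ|² = 0.243
P_refl = |Γ|²·P_inc = 192 mW, P_del = (1 − |Γ|²)·P_inc = 597 mW

P_reflected ≈ 192 mW; P_delivered ≈ 597 mW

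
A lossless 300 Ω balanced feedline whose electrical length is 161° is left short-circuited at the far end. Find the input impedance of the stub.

Z_in ≈ −j103 Ω

tan(βl) = -0.344
For a short-circuited stub, Z_in = jZ_0·tan(βl)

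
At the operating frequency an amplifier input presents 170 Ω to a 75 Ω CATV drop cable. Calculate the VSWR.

VSWR ≈ 2.27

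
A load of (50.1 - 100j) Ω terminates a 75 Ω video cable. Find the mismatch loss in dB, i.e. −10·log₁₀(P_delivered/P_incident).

mismatch loss ≈ 2.32 dB

Γ = (-24.9 − j100)/(125.1 − j100), |Γ| = 0.643
|Γ|² = 0.414, so P_del/P_inc = 1 − |Γ|² = 0.586
ML = −10·log₁₀(1 − |Γ|²)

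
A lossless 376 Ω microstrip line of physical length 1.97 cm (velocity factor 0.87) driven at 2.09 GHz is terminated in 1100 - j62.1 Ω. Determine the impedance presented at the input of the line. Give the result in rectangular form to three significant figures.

λ = v/f = 0.87·c / 2.09 GHz = 0.125 m
βl = 2π·l/λ = 2π × 0.158 = 56.8°
tan(βl) = tan(56.8°) = 1.53
Z_in = Z_0·(Z_L + jZ_0·tanβl)/(Z_0 + jZ_L·tanβl)
     = 376·(1100 + j512)/(471 + j1680)

Z_in ≈ 170 − j198 Ω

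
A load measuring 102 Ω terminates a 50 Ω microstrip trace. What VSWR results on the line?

VSWR ≈ 2.04

Γ = (102 − 50)/(102 + 50) = 0.342
VSWR = (1 + 0.342)/(1 − 0.342)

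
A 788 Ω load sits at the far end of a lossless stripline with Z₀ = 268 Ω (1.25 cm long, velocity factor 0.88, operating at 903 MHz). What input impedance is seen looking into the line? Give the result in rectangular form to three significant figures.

Z_in ≈ 512 − j341 Ω

λ = v/f = 0.88·c / 903 MHz = 0.292 m
βl = 2π·l/λ = 2π × 0.0428 = 15.4°
tan(βl) = tan(15.4°) = 0.275
Z_in = Z_0·(Z_L + jZ_0·tanβl)/(Z_0 + jZ_L·tanβl)
     = 268·(788 + j73.8)/(268 + j217)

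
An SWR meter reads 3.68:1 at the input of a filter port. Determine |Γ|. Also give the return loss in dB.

|Γ| ≈ 0.573; return loss ≈ 4.84 dB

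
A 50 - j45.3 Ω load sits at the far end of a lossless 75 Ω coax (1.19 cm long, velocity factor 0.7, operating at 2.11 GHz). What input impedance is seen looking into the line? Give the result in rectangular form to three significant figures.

Z_in ≈ 33 + j2.67 Ω

λ = v/f = 0.7·c / 2.11 GHz = 0.0995 m
βl = 2π·l/λ = 2π × 0.12 = 43°
tan(βl) = tan(43°) = 0.934
Z_in = Z_0·(Z_L + jZ_0·tanβl)/(Z_0 + jZ_L·tanβl)
     = 75·(50 + j24.7)/(117 + j46.7)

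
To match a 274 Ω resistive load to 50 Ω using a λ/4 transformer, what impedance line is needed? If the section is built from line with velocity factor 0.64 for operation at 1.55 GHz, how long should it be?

Z_qwt = √(Z_0·R_L) = √(50 × 274) = √13700
λ = 0.64·c/f = 0.124 m, so l = λ/4 = 0.031 m

Z_qwt ≈ 117 Ω; length ≈ 3.1 cm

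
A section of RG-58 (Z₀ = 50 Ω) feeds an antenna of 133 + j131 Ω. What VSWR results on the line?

Γ = (Z_L − Z_0)/(Z_L + Z_0) = (83 + j131)/(183 + j131)
|Γ| = 155/225 = 0.689
VSWR = (1 + |Γ|)/(1 − |Γ|) = 1.69/0.311

VSWR ≈ 5.43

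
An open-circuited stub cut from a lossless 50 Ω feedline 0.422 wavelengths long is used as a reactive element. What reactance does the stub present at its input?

X_in ≈ 93.7 Ω (inductive)

βl = 2π × 0.422 = 152°
tan(βl) = -0.534
For an open-circuited stub, Z_in = −jZ_0·cot(βl) = −jZ_0/tan(βl)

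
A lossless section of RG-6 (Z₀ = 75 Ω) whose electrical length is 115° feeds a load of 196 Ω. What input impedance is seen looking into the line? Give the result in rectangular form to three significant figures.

tan(βl) = tan(115°) = -2.14
Z_in = Z_0·(Z_L + jZ_0·tanβl)/(Z_0 + jZ_L·tanβl)
     = 75·(196 − j161)/(75 − j420)

Z_in ≈ 33.9 + j28.9 Ω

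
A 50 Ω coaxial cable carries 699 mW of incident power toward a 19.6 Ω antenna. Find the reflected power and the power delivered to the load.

P_reflected ≈ 133 mW; P_delivered ≈ 566 mW

Γ = (19.6 − 50)/(19.6 + 50) = -0.437
|Γ|² = 0.191
P_refl = |Γ|²·P_inc = 133 mW, P_del = (1 − |Γ|²)·P_inc = 566 mW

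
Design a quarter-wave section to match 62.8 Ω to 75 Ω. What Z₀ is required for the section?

Z_qwt ≈ 68.6 Ω

Z_qwt = √(Z_0·R_L) = √(75 × 62.8) = √4710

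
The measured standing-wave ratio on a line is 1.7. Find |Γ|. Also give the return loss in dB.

|Γ| = (S − 1)/(S + 1) = (1.7 − 1)/(1.7 + 1) = 0.7/2.7
RL = −20·log₁₀|Γ| = −20·log₁₀(0.259)

|Γ| ≈ 0.259; return loss ≈ 11.7 dB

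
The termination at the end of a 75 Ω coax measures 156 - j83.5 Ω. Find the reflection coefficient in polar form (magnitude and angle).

Γ = (Z_L − Z_0)/(Z_L + Z_0) = (81 − j83.5)/(231 − j83.5)
|Γ| = 116/246 = 0.474

Γ ≈ 0.474 ∠ -26°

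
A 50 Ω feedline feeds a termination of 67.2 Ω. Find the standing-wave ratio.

Γ = (67.2 − 50)/(67.2 + 50) = 0.147
VSWR = (1 + 0.147)/(1 − 0.147)

VSWR ≈ 1.34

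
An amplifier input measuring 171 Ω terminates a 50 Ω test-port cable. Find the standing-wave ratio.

VSWR ≈ 3.42

For a purely resistive load, VSWR = R_L/Z_0 or Z_0/R_L (whichever > 1) = 171/50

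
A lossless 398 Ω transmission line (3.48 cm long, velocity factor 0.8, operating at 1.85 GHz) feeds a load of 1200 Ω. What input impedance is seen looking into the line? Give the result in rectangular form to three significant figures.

Z_in ≈ 134 + j40.7 Ω

λ = v/f = 0.8·c / 1.85 GHz = 0.13 m
βl = 2π·l/λ = 2π × 0.268 = 96.6°
tan(βl) = tan(96.6°) = -8.68
Z_in = Z_0·(Z_L + jZ_0·tanβl)/(Z_0 + jZ_L·tanβl)
     = 398·(1200 − j3460)/(398 − j10400)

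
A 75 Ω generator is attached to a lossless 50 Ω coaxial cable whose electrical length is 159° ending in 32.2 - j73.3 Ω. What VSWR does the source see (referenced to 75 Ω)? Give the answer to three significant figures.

tan(βl) = -0.384
Z_in = Z_0·(Z_L + jZ_0·tanβl)/(Z_0 + jZ_L·tanβl) = 146 − j129 Ω
Γ_s = (Z_in − Z_s)/(Z_in + Z_s) = (71.4 − j129)/(221 − j129), |Γ_s| = 0.575
VSWR = (1 + |Γ_s|)/(1 − |Γ_s|)

VSWR ≈ 3.7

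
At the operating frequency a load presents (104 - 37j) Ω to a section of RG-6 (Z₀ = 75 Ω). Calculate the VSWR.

VSWR ≈ 1.69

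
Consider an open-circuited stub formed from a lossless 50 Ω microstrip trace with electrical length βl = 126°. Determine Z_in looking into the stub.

Z_in ≈ +j36.3 Ω

tan(βl) = -1.38
For an open-circuited stub, Z_in = −jZ_0·cot(βl) = −jZ_0/tan(βl)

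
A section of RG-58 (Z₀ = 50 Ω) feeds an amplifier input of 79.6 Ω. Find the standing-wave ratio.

VSWR ≈ 1.59

For a purely resistive load, VSWR = R_L/Z_0 or Z_0/R_L (whichever > 1) = 79.6/50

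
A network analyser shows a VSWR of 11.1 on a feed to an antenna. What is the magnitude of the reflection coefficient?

|Γ| ≈ 0.835

|Γ| = (S − 1)/(S + 1) = (11.1 − 1)/(11.1 + 1) = 10.1/12.1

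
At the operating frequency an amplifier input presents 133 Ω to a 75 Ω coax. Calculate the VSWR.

Γ = (133 − 75)/(133 + 75) = 0.279
VSWR = (1 + 0.279)/(1 − 0.279)

VSWR ≈ 1.77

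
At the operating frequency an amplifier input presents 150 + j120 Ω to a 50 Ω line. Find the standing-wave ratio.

VSWR ≈ 5.06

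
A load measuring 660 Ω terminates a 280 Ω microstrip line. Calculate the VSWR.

Γ = (660 − 280)/(660 + 280) = 0.404
VSWR = (1 + 0.404)/(1 − 0.404)

VSWR ≈ 2.36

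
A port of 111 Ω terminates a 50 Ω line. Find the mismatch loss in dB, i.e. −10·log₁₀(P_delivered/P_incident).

Γ = (111 − 50)/(111 + 50) = 0.379
|Γ|² = 0.144, so P_del/P_inc = 1 − |Γ|² = 0.856
ML = −10·log₁₀(1 − |Γ|²)

mismatch loss ≈ 0.673 dB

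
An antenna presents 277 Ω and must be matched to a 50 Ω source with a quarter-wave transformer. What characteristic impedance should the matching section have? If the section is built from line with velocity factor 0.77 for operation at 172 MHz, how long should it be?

Z_qwt = √(Z_0·R_L) = √(50 × 277) = √13850
λ = 0.77·c/f = 1.34 m, so l = λ/4 = 0.336 m

Z_qwt ≈ 118 Ω; length ≈ 33.6 cm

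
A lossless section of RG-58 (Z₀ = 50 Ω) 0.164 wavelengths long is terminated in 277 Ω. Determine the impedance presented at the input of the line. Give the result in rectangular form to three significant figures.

Z_in ≈ 12.1 − j28.7 Ω

βl = 2π × 0.164 = 59°
tan(βl) = tan(59°) = 1.67
Z_in = Z_0·(Z_L + jZ_0·tanβl)/(Z_0 + jZ_L·tanβl)
     = 50·(277 + j83.3)/(50 + j462)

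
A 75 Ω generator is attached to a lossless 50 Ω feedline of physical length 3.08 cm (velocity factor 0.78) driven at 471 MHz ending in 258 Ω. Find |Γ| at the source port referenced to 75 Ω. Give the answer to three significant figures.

|Γ| ≈ 0.606

λ = v/f = 0.78·c / 471 MHz = 0.497 m
βl = 2π·l/λ = 2π × 0.062 = 22.3°
tan(βl) = 0.411
Z_in = Z_0·(Z_L + jZ_0·tanβl)/(Z_0 + jZ_L·tanβl) = 54.9 − j95.9 Ω
Γ_s = (Z_in − Z_s)/(Z_in + Z_s) = (-20.1 − j95.9)/(130 − j95.9), |Γ_s| = 0.606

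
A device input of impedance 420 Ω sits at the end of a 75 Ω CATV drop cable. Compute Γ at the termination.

Γ = 0.697

Γ = (Z_L − Z_0)/(Z_L + Z_0) = (420 − 75)/(420 + 75) = 345/495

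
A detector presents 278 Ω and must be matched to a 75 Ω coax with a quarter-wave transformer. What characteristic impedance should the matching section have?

Z_qwt ≈ 144 Ω

Z_qwt = √(Z_0·R_L) = √(75 × 278) = √20850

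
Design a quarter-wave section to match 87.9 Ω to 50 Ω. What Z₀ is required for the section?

Z_qwt ≈ 66.3 Ω

Z_qwt = √(Z_0·R_L) = √(50 × 87.9) = √4395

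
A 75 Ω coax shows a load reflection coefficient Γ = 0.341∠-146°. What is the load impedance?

Z_L ≈ 39.4 − j17 Ω

Z_L = Z_0·(1 + Γ)/(1 − Γ) = 75·(0.717 − j0.191)/(1.28 + j0.191)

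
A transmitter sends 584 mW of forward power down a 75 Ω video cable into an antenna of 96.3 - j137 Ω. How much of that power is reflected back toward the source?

P_reflected ≈ 233 mW

|Γ| = |(21.3 − j137)/(171.3 − j137)| = 0.632
|Γ|² = 0.4
P_refl = |Γ|²·P_inc = 233 mW, P_del = (1 − |Γ|²)·P_inc = 351 mW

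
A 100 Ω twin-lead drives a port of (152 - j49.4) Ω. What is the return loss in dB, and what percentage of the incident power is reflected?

RL ≈ 11.1 dB; 7.8% of incident power reflected

Γ = (52 − j49.4)/(252 − j49.4), |Γ| = 0.279
RL = −20·log₁₀(0.279) = 11.1 dB
P_refl/P_inc = |Γ|² = 0.078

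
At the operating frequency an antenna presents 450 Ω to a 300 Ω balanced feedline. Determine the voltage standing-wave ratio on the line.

VSWR ≈ 1.5

For a purely resistive load, VSWR = R_L/Z_0 or Z_0/R_L (whichever > 1) = 450/300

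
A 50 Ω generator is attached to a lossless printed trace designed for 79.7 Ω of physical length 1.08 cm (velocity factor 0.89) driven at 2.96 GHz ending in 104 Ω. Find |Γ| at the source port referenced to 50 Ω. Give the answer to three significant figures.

λ = v/f = 0.89·c / 2.96 GHz = 0.0902 m
βl = 2π·l/λ = 2π × 0.12 = 43.1°
tan(βl) = 0.936
Z_in = Z_0·(Z_L + jZ_0·tanβl)/(Z_0 + jZ_L·tanβl) = 78.3 − j21 Ω
Γ_s = (Z_in − Z_s)/(Z_in + Z_s) = (28.3 − j21)/(128 − j21), |Γ_s| = 0.271

|Γ| ≈ 0.271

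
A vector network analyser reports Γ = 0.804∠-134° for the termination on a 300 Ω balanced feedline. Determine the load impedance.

Z_L = Z_0·(1 + Γ)/(1 − Γ) = 300·(0.441 − j0.578)/(1.56 + j0.578)

Z_L ≈ 38.4 − j126 Ω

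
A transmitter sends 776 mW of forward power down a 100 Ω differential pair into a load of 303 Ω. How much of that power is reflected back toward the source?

P_reflected ≈ 197 mW

Γ = (303 − 100)/(303 + 100) = 0.504
|Γ|² = 0.254
P_refl = |Γ|²·P_inc = 197 mW, P_del = (1 − |Γ|²)·P_inc = 579 mW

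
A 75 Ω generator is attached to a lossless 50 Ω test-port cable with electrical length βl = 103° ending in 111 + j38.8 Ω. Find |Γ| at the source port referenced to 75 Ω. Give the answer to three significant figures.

|Γ| ≈ 0.585

tan(βl) = -4.33
Z_in = Z_0·(Z_L + jZ_0·tanβl)/(Z_0 + jZ_L·tanβl) = 19.7 + j2.62 Ω
Γ_s = (Z_in − Z_s)/(Z_in + Z_s) = (-55.3 + j2.62)/(94.7 + j2.62), |Γ_s| = 0.585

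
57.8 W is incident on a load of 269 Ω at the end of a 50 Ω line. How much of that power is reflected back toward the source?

P_reflected ≈ 27.2 W

Γ = (269 − 50)/(269 + 50) = 0.687
|Γ|² = 0.471
P_refl = |Γ|²·P_inc = 27.2 W, P_del = (1 − |Γ|²)·P_inc = 30.6 W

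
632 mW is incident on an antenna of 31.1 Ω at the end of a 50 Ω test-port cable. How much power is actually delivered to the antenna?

P_delivered ≈ 598 mW

Γ = (31.1 − 50)/(31.1 + 50) = -0.233
|Γ|² = 0.0543
P_refl = |Γ|²·P_inc = 34.3 mW, P_del = (1 − |Γ|²)·P_inc = 598 mW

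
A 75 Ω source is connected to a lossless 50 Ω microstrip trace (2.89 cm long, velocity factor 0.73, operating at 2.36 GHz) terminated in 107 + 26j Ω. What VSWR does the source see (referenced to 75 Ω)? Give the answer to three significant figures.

λ = v/f = 0.73·c / 2.36 GHz = 0.0928 m
βl = 2π·l/λ = 2π × 0.311 = 112°
tan(βl) = -2.46
Z_in = Z_0·(Z_L + jZ_0·tanβl)/(Z_0 + jZ_L·tanβl) = 22.9 + j10.4 Ω
Γ_s = (Z_in − Z_s)/(Z_in + Z_s) = (-52.1 + j10.4)/(97.9 + j10.4), |Γ_s| = 0.539
VSWR = (1 + |Γ_s|)/(1 − |Γ_s|)

VSWR ≈ 3.34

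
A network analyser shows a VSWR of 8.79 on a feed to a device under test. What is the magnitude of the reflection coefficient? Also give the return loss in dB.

|Γ| = (S − 1)/(S + 1) = (8.79 − 1)/(8.79 + 1) = 7.79/9.79
RL = −20·log₁₀|Γ| = −20·log₁₀(0.796)

|Γ| ≈ 0.796; return loss ≈ 1.98 dB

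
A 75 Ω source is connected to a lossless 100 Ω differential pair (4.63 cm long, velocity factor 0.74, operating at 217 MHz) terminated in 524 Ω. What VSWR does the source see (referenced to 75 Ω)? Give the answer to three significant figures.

λ = v/f = 0.74·c / 217 MHz = 1.02 m
βl = 2π·l/λ = 2π × 0.0453 = 16.3°
tan(βl) = 0.292
Z_in = Z_0·(Z_L + jZ_0·tanβl)/(Z_0 + jZ_L·tanβl) = 170 − j231 Ω
Γ_s = (Z_in − Z_s)/(Z_in + Z_s) = (95 − j231)/(245 − j231), |Γ_s| = 0.742
VSWR = (1 + |Γ_s|)/(1 − |Γ_s|)

VSWR ≈ 6.75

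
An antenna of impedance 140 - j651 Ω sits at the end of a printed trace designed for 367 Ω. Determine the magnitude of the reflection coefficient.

|Γ| ≈ 0.836

Γ = (Z_L − Z_0)/(Z_L + Z_0) = (-227 − j651)/(507 − j651)
|Γ| = 689/825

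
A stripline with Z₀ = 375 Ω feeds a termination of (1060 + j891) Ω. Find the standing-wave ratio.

VSWR ≈ 4.98

Γ = (Z_L − Z_0)/(Z_L + Z_0) = (685 + j891)/(1435 + j891)
|Γ| = 1120/1690 = 0.665
VSWR = (1 + |Γ|)/(1 − |Γ|) = 1.67/0.335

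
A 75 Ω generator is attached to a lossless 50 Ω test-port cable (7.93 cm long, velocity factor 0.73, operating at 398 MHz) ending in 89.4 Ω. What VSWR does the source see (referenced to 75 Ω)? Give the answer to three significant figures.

VSWR ≈ 2.21

λ = v/f = 0.73·c / 398 MHz = 0.55 m
βl = 2π·l/λ = 2π × 0.144 = 51.9°
tan(βl) = 1.27
Z_in = Z_0·(Z_L + jZ_0·tanβl)/(Z_0 + jZ_L·tanβl) = 37.9 − j22.6 Ω
Γ_s = (Z_in − Z_s)/(Z_in + Z_s) = (-37.1 − j22.6)/(113 − j22.6), |Γ_s| = 0.377
VSWR = (1 + |Γ_s|)/(1 − |Γ_s|)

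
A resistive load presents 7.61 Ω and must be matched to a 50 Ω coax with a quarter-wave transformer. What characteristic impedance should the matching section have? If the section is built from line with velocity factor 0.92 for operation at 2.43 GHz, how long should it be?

Z_qwt = √(Z_0·R_L) = √(50 × 7.61) = √380.5
λ = 0.92·c/f = 0.114 m, so l = λ/4 = 0.0284 m

Z_qwt ≈ 19.5 Ω; length ≈ 2.84 cm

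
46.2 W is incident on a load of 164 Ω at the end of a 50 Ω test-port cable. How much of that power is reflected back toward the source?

P_reflected ≈ 13.1 W

Γ = (164 − 50)/(164 + 50) = 0.533
|Γ|² = 0.284
P_refl = |Γ|²·P_inc = 13.1 W, P_del = (1 − |Γ|²)·P_inc = 33.1 W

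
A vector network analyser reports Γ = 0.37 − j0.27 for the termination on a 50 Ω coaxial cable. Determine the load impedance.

Z_L ≈ 84.1 − j57.5 Ω

Z_L = Z_0·(1 + Γ)/(1 − Γ) = 50·(1.37 − j0.27)/(0.63 + j0.27)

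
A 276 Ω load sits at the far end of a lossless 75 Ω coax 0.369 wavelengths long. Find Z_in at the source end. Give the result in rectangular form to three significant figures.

βl = 2π × 0.369 = 133°
tan(βl) = tan(133°) = -1.08
Z_in = Z_0·(Z_L + jZ_0·tanβl)/(Z_0 + jZ_L·tanβl)
     = 75·(276 − j80.9)/(75 − j298)

Z_in ≈ 35.6 + j60.6 Ω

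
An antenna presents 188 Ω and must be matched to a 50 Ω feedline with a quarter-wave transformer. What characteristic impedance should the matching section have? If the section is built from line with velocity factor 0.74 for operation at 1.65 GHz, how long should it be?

Z_qwt = √(Z_0·R_L) = √(50 × 188) = √9400
λ = 0.74·c/f = 0.135 m, so l = λ/4 = 0.0336 m

Z_qwt ≈ 97 Ω; length ≈ 3.36 cm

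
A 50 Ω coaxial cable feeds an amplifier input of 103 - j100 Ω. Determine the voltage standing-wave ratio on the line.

VSWR ≈ 4.25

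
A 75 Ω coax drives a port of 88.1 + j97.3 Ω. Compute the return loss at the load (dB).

Γ = (13.1 + j97.3)/(163.1 + j97.3), |Γ| = 0.517
RL = −20·log₁₀|Γ| = −20·log₁₀(0.517)

RL ≈ 5.73 dB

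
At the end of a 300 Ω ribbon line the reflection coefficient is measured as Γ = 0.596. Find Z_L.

Z_L ≈ 1190 Ω

Z_L = Z_0·(1 + Γ)/(1 − Γ) = 300·(1.6)/(0.404)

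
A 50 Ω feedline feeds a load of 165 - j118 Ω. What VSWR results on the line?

VSWR ≈ 5.09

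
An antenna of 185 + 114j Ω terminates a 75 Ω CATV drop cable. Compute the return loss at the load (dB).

RL ≈ 5.07 dB

Γ = (110 + j114)/(260 + j114), |Γ| = 0.558
RL = −20·log₁₀|Γ| = −20·log₁₀(0.558)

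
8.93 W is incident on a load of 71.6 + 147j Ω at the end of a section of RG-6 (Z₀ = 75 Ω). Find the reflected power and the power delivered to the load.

P_reflected ≈ 4.48 W; P_delivered ≈ 4.45 W

|Γ| = |(-3.4 + j147)/(146.6 + j147)| = 0.708
|Γ|² = 0.502
P_refl = |Γ|²·P_inc = 4.48 W, P_del = (1 − |Γ|²)·P_inc = 4.45 W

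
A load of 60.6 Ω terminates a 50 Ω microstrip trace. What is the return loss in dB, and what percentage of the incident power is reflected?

RL ≈ 20.4 dB; 0.919% of incident power reflected

Γ = (60.6 − 50)/(60.6 + 50) = 0.0958
RL = −20·log₁₀(0.0958) = 20.4 dB
P_refl/P_inc = |Γ|² = 0.00919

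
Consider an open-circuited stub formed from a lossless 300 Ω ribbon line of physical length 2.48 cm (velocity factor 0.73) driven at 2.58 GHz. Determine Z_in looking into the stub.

λ = v/f = 0.73·c / 2.58 GHz = 0.0849 m
βl = 2π·l/λ = 2π × 0.292 = 105°
tan(βl) = -3.69
For an open-circuited stub, Z_in = −jZ_0·cot(βl) = −jZ_0/tan(βl)

Z_in ≈ +j81.4 Ω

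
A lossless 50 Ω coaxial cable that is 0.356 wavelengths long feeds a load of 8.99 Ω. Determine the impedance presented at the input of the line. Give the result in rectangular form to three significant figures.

Z_in ≈ 22.4 − j58.5 Ω

βl = 2π × 0.356 = 128°
tan(βl) = tan(128°) = -1.27
Z_in = Z_0·(Z_L + jZ_0·tanβl)/(Z_0 + jZ_L·tanβl)
     = 50·(8.99 − j63.6)/(50 − j11.4)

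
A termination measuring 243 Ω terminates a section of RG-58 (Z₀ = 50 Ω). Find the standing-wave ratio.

For a purely resistive load, VSWR = R_L/Z_0 or Z_0/R_L (whichever > 1) = 243/50

VSWR ≈ 4.86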